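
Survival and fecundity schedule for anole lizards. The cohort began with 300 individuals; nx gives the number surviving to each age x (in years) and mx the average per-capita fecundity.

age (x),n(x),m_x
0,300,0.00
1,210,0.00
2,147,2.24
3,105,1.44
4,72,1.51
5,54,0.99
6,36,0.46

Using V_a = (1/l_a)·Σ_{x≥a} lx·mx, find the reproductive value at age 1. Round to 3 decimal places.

3.139

lx = nx/n0 = nx/300: 1, 0.7, 0.49, 0.35, 0.24, 0.18, 0.12
lx·mx for x ≥ 1: 0, 1.0976, 0.504, 0.3624, 0.1782, 0.0552 → sum = 2.1974
V_1 = 2.1974 / l_1 = 2.1974 / 0.7 = 3.139143… → 3.139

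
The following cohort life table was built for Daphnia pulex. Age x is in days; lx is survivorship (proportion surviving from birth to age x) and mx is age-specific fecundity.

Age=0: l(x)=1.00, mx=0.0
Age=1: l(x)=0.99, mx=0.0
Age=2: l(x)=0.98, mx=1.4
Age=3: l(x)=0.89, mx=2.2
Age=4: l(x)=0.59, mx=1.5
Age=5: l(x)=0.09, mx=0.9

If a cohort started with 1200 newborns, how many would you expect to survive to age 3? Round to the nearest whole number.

Expected survivors = N0 · l_3 = 1200 × 0.89 = 1068 → 1068

1068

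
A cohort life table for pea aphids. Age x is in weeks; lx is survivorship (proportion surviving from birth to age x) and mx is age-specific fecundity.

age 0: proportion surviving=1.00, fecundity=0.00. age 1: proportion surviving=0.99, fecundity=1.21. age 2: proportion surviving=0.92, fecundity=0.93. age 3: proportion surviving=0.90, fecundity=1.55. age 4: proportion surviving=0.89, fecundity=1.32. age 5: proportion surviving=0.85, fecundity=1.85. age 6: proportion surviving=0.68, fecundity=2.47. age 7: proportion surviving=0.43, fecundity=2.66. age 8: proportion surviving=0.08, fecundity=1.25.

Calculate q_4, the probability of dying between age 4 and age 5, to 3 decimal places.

0.045

q_4 = (l_4 − l_5) / l_4 = (0.89 − 0.85) / 0.89
     = 0.04 / 0.89 = 0.044944… → 0.045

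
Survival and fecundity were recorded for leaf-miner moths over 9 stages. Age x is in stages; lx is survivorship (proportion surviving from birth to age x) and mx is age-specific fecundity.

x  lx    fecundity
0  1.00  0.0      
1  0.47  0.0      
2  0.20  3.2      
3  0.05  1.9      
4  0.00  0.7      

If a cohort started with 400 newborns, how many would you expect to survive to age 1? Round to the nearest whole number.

188

Expected survivors = N0 · l_1 = 400 × 0.47 = 188 → 188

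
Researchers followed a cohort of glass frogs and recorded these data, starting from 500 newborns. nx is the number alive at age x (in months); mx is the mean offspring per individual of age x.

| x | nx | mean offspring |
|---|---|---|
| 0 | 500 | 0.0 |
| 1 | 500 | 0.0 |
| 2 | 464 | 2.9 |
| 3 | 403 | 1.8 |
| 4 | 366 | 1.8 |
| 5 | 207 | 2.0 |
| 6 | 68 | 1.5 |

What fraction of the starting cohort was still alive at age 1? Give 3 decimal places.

1.000

l_1 = n_1/n_0 = 500/500 = 1 → 1.000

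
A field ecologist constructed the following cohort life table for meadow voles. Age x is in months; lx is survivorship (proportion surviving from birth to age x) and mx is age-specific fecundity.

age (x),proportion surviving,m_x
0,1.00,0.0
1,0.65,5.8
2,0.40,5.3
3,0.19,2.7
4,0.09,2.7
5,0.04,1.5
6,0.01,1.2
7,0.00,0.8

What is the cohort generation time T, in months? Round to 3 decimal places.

1.621

lx·mx: 0, 3.77, 2.12, 0.513, 0.243, 0.06, 0.012, 0 → R0 = 6.718
x·lx·mx: 0, 3.77, 4.24, 1.539, 0.972, 0.3, 0.072, 0 → Σ = 10.893
T = 10.893 / 6.718 = 1.621465… → 1.621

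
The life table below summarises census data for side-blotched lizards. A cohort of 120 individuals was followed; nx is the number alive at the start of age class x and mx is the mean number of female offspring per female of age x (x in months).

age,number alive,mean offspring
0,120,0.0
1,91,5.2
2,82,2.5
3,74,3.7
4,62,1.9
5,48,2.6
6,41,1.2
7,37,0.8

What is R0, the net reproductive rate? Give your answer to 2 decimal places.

10.61

lx = nx/n0 = nx/120: 1, 0.75833…, 0.68333…, 0.61667…, 0.51667…, 0.4, 0.34167…, 0.30833…
lx·mx by age: 0, 3.943333…, 1.708333…, 2.281667…, 0.981667…, 1.04, 0.41…, 0.246667…
R0 = Σ lx·mx = 10.611667… → 10.61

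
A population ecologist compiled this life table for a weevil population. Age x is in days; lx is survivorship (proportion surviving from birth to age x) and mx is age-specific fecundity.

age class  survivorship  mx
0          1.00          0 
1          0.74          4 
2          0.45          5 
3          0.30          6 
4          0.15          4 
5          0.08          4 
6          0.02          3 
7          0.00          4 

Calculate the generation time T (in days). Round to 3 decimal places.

2.155

lx·mx: 0, 2.96, 2.25, 1.8, 0.6, 0.32, 0.06, 0 → R0 = 7.99
x·lx·mx: 0, 2.96, 4.5, 5.4, 2.4, 1.6, 0.36, 0 → Σ = 17.22
T = 17.22 / 7.99 = 2.155194… → 2.155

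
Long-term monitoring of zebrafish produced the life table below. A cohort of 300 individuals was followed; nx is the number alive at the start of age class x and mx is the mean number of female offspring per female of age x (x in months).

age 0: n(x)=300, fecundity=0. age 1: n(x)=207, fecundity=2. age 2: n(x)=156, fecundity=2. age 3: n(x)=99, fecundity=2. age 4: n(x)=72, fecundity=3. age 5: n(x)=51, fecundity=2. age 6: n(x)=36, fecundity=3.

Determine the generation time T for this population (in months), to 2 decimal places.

2.71

lx = nx/n0 = nx/300: 1, 0.69, 0.52, 0.33, 0.24, 0.17, 0.12
lx·mx: 0, 1.38, 1.04, 0.66, 0.72, 0.34, 0.36 → R0 = 4.5
x·lx·mx: 0, 1.38, 2.08, 1.98, 2.88, 1.7, 2.16 → Σ = 12.18
T = 12.18 / 4.5 = 2.706667… → 2.71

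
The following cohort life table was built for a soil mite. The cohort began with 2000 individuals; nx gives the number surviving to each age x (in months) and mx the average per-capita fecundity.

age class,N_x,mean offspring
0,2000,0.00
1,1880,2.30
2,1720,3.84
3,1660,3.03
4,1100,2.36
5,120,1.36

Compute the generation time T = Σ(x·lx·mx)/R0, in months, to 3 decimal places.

2.341

lx = nx/n0 = nx/2000: 1, 0.94, 0.86, 0.83, 0.55, 0.06
lx·mx: 0, 2.162, 3.3024, 2.5149, 1.298, 0.0816 → R0 = 9.3589
x·lx·mx: 0, 2.162, 6.6048, 7.5447, 5.192, 0.408 → Σ = 21.9115
T = 21.9115 / 9.3589 = 2.341247… → 2.341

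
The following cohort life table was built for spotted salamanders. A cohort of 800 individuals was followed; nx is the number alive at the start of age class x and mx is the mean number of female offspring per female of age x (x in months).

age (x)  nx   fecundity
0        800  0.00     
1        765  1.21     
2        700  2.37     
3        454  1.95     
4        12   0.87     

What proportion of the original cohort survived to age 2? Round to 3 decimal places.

0.875

l_2 = n_2/n_0 = 700/800 = 0.875 → 0.875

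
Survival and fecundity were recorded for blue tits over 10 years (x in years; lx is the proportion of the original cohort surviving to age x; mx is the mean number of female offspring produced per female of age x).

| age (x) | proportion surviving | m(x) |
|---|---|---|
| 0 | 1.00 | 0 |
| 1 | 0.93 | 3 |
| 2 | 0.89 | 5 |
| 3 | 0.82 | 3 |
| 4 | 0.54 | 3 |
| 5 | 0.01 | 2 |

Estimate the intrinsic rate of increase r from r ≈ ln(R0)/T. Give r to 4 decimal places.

1.0736

R0 = Σ lx·mx = 0 + 2.79 + 4.45 + 2.46 + 1.62 + 0.02 = 11.34
Σ x·lx·mx = 25.65; T = 25.65/11.34 = 2.2619…
r ≈ ln(R0)/T = ln(11.34)/2.2619… = 1.07358… → 1.0736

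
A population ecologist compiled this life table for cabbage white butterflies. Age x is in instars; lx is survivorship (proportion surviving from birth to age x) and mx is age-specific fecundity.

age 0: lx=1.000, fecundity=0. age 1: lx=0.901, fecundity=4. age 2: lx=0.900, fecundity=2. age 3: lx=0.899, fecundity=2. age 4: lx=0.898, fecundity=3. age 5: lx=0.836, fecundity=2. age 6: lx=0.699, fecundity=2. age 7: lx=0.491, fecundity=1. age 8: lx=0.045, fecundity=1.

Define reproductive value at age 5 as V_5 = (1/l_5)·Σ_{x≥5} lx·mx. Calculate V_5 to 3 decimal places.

lx·mx for x ≥ 5: 1.672, 1.398, 0.491, 0.045 → sum = 3.606
V_5 = 3.606 / l_5 = 3.606 / 0.836 = 4.313397… → 4.313

4.313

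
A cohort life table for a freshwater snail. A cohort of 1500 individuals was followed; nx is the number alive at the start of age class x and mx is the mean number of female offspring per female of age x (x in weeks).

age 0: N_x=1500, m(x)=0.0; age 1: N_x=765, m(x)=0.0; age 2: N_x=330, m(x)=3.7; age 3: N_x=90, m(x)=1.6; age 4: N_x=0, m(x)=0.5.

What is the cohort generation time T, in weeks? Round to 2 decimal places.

lx = nx/n0 = nx/1500: 1, 0.51, 0.22, 0.06, 0
lx·mx: 0, 0, 0.814, 0.096, 0 → R0 = 0.91
x·lx·mx: 0, 0, 1.628, 0.288, 0 → Σ = 1.916
T = 1.916 / 0.91 = 2.105495… → 2.11

2.11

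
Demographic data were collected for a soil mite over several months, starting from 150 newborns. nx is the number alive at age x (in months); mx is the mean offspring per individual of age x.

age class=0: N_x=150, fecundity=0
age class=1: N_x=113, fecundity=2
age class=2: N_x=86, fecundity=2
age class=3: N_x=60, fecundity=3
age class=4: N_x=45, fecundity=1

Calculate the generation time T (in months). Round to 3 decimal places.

2.071

lx = nx/n0 = nx/150: 1, 0.75333…, 0.57333…, 0.4, 0.3
lx·mx: 0, 1.506667…, 1.146667…, 1.2, 0.3 → R0 = 4.153333…
x·lx·mx: 0, 1.506667…, 2.293333…, 3.6, 1.2 → Σ = 8.6…
T = 8.6… / 4.153333… = 2.070626… → 2.071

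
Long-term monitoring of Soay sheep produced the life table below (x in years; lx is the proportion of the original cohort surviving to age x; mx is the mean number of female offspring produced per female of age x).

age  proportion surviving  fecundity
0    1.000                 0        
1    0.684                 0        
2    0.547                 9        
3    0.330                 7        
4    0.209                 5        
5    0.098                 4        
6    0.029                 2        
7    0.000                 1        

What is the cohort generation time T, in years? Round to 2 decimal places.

2.67

lx·mx: 0, 0, 4.923, 2.31, 1.045, 0.392, 0.058, 0 → R0 = 8.728
x·lx·mx: 0, 0, 9.846, 6.93, 4.18, 1.96, 0.348, 0 → Σ = 23.264
T = 23.264 / 8.728 = 2.665445… → 2.67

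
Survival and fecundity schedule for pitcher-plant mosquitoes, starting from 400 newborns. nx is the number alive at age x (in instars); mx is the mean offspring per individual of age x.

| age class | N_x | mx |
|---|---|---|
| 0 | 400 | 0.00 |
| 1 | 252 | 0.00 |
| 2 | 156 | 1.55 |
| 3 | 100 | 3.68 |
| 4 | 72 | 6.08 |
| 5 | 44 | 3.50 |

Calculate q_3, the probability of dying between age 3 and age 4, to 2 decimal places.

lx = nx/n0 = nx/400: 1, 0.63, 0.39, 0.25, 0.18, 0.11
q_3 = (l_3 − l_4) / l_3 = (0.25 − 0.18) / 0.25
     = 0.07 / 0.25 = 0.28 → 0.28

0.28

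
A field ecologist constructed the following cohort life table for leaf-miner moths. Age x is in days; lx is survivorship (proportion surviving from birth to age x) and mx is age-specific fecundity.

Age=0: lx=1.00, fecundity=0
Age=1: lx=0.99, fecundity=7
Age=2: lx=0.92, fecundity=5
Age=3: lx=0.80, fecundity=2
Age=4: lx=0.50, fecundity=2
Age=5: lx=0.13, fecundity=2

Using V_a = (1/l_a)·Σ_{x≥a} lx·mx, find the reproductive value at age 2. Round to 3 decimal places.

8.109

lx·mx for x ≥ 2: 4.6, 1.6, 1, 0.26 → sum = 7.46
V_2 = 7.46 / l_2 = 7.46 / 0.92 = 8.108696… → 8.109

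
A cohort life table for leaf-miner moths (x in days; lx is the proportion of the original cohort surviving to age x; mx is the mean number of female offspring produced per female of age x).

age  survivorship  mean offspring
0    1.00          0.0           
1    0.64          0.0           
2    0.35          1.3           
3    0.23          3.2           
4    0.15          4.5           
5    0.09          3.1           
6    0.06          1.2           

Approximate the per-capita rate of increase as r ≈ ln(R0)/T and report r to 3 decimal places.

0.231

R0 = Σ lx·mx = 0 + 0 + 0.455 + 0.736 + 0.675 + 0.279 + 0.072 = 2.217
Σ x·lx·mx = 7.645; T = 7.645/2.217 = 3.44835…
r ≈ ln(R0)/T = ln(2.217)/3.44835… = 0.23088… → 0.231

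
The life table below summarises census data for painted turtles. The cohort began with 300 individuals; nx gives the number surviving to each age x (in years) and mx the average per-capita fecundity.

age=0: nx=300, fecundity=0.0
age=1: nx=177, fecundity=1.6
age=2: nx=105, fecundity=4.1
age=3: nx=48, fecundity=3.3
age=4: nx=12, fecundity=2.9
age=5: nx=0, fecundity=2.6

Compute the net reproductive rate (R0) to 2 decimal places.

3.02

lx = nx/n0 = nx/300: 1, 0.59, 0.35, 0.16, 0.04, 0
lx·mx by age: 0, 0.944, 1.435, 0.528, 0.116, 0
R0 = Σ lx·mx = 3.023 → 3.02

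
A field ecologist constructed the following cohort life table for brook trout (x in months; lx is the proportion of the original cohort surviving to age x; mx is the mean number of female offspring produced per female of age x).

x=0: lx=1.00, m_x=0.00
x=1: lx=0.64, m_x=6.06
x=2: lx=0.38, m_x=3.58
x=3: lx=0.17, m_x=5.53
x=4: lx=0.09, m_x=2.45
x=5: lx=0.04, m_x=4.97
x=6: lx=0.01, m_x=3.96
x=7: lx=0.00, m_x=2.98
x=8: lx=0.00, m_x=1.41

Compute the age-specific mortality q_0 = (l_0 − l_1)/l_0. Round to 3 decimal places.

0.360

q_0 = (l_0 − l_1) / l_0 = (1 − 0.64) / 1
     = 0.36 / 1 = 0.36 → 0.360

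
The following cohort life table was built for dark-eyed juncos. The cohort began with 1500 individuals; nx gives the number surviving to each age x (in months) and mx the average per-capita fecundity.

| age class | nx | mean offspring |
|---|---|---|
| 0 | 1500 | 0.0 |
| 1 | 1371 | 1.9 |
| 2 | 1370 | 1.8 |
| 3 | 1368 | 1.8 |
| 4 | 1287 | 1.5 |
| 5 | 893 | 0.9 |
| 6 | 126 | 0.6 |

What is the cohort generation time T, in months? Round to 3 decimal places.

2.622

lx = nx/n0 = nx/1500: 1, 0.914, 0.91333…, 0.912, 0.858, 0.59533…, 0.084
lx·mx: 0, 1.7366, 1.644…, 1.6416, 1.287, 0.5358…, 0.0504 → R0 = 6.8954…
x·lx·mx: 0, 1.7366, 3.288…, 4.9248, 5.148, 2.679…, 0.3024 → Σ = 18.0788…
T = 18.0788… / 6.8954… = 2.621864… → 2.622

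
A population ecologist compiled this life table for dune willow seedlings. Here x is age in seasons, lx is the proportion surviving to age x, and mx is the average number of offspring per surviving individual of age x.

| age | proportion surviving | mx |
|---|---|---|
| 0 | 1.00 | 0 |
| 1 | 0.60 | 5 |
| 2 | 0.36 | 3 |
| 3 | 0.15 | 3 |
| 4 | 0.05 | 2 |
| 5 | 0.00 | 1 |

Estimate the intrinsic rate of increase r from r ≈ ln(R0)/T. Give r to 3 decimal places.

R0 = Σ lx·mx = 0 + 3 + 1.08 + 0.45 + 0.1 + 0 = 4.63
Σ x·lx·mx = 6.91; T = 6.91/4.63 = 1.49244…
r ≈ ln(R0)/T = ln(4.63)/1.49244… = 1.02688… → 1.027

1.027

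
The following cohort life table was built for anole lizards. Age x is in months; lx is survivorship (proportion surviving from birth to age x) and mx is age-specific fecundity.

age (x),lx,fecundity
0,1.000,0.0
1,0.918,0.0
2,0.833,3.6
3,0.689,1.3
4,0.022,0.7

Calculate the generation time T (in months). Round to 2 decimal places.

lx·mx: 0, 0, 2.9988, 0.8957, 0.0154 → R0 = 3.9099
x·lx·mx: 0, 0, 5.9976, 2.6871, 0.0616 → Σ = 8.7463
T = 8.7463 / 3.9099 = 2.236963… → 2.24

2.24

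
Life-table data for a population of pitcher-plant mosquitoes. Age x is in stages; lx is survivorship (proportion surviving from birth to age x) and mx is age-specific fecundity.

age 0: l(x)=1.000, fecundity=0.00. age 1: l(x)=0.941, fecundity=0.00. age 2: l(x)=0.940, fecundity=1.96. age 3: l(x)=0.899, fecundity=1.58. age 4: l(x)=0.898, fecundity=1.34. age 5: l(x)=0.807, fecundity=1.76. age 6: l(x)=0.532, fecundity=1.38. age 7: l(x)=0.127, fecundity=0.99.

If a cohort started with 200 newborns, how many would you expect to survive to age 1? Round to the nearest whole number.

Expected survivors = N0 · l_1 = 200 × 0.941 = 188.2 → 188

188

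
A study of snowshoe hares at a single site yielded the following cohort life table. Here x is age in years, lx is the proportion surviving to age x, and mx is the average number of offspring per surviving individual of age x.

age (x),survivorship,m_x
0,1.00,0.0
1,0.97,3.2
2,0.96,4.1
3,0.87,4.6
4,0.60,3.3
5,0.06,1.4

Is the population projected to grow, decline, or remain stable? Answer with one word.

R0 = Σ lx·mx = 0 + 3.104 + 3.936 + 4.002 + 1.98 + 0.084 = 13.106
R0 > 1, so the population is growing.

growing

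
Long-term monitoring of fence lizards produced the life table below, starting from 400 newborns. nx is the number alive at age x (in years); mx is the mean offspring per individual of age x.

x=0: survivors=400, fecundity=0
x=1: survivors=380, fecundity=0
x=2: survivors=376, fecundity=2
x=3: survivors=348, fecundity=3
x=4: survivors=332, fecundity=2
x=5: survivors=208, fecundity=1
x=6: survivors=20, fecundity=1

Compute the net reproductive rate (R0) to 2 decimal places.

6.72

lx = nx/n0 = nx/400: 1, 0.95, 0.94, 0.87, 0.83, 0.52, 0.05
lx·mx by age: 0, 0, 1.88, 2.61, 1.66, 0.52, 0.05
R0 = Σ lx·mx = 6.72 → 6.72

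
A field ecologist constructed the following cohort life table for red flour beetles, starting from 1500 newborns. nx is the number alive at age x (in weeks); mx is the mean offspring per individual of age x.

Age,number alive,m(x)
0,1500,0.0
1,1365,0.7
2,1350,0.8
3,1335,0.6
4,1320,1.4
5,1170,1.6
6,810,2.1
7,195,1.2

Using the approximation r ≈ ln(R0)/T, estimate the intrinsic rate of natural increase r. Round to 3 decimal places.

lx = nx/n0 = nx/1500: 1, 0.91, 0.9, 0.89, 0.88, 0.78, 0.54, 0.13
R0 = Σ lx·mx = 0 + 0.637 + 0.72 + 0.534 + 1.232 + 1.248 + 1.134 + 0.156 = 5.661
Σ x·lx·mx = 22.743; T = 22.743/5.661 = 4.01749…
r ≈ ln(R0)/T = ln(5.661)/4.01749… = 0.43151… → 0.432

0.432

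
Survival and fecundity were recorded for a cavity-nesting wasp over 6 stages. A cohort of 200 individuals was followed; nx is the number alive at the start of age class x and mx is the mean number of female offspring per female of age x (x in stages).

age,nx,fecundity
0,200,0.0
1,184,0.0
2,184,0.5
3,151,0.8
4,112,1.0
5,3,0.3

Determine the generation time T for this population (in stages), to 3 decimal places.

lx = nx/n0 = nx/200: 1, 0.92, 0.92, 0.755, 0.56, 0.015
lx·mx: 0, 0, 0.46, 0.604, 0.56, 0.0045 → R0 = 1.6285
x·lx·mx: 0, 0, 0.92, 1.812, 2.24, 0.0225 → Σ = 4.9945
T = 4.9945 / 1.6285 = 3.066933… → 3.067

3.067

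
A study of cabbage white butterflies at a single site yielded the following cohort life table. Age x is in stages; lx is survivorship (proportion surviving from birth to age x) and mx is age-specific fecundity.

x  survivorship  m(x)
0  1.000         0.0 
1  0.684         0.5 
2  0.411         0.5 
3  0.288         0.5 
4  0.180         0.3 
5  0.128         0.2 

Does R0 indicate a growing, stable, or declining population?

declining

R0 = Σ lx·mx = 0 + 0.342 + 0.2055 + 0.144 + 0.054 + 0.0256 = 0.7711
R0 < 1, so the population is declining.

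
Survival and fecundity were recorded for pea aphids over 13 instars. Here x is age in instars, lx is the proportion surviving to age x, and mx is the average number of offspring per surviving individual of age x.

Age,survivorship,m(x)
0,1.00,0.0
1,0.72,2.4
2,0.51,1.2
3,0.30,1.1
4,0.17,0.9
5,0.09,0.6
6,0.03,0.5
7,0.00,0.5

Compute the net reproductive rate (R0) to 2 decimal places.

lx·mx by age: 0, 1.728, 0.612, 0.33, 0.153, 0.054, 0.015, 0
R0 = Σ lx·mx = 2.892 → 2.89

2.89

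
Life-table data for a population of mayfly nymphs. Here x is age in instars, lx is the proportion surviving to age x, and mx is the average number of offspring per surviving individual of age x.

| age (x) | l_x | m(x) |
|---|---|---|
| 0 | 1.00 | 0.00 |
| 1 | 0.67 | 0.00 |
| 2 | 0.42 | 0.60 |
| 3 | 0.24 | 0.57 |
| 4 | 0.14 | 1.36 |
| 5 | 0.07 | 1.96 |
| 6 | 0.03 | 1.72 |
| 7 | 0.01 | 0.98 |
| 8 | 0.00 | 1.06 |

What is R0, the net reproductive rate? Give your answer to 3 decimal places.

lx·mx by age: 0, 0, 0.252, 0.1368, 0.1904, 0.1372, 0.0516, 0.0098, 0
R0 = Σ lx·mx = 0.7778 → 0.778

0.778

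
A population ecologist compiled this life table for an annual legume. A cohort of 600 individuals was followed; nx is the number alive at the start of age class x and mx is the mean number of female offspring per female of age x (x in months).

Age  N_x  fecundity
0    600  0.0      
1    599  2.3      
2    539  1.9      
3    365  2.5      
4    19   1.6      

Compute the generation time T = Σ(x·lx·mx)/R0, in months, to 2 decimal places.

1.88

lx = nx/n0 = nx/600: 1, 0.99833…, 0.89833…, 0.60833…, 0.03167…
lx·mx: 0, 2.296167…, 1.706833…, 1.520833…, 0.050667… → R0 = 5.5745…
x·lx·mx: 0, 2.296167…, 3.413667…, 4.5625…, 0.202667… → Σ = 10.475…
T = 10.475… / 5.5745… = 1.879092… → 1.88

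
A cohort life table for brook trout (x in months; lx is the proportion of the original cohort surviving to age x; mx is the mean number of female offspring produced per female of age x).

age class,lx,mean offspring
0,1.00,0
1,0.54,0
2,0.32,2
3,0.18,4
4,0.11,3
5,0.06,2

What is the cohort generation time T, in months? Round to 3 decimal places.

2.961

lx·mx: 0, 0, 0.64, 0.72, 0.33, 0.12 → R0 = 1.81
x·lx·mx: 0, 0, 1.28, 2.16, 1.32, 0.6 → Σ = 5.36
T = 5.36 / 1.81 = 2.961326… → 2.961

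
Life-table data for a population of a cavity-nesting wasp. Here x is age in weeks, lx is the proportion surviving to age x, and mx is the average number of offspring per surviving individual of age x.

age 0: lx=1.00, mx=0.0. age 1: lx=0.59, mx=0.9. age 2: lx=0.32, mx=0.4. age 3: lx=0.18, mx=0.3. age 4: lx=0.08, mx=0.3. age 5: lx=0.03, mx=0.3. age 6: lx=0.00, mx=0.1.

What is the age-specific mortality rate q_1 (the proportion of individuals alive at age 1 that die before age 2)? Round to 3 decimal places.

q_1 = (l_1 − l_2) / l_1 = (0.59 − 0.32) / 0.59
     = 0.27 / 0.59 = 0.457627… → 0.458

0.458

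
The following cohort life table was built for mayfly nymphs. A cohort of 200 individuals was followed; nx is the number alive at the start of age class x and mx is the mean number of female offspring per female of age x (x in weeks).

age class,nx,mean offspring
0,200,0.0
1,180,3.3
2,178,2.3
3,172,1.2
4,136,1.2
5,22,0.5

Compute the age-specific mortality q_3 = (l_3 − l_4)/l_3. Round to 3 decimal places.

lx = nx/n0 = nx/200: 1, 0.9, 0.89, 0.86, 0.68, 0.11
q_3 = (l_3 − l_4) / l_3 = (0.86 − 0.68) / 0.86
     = 0.18 / 0.86 = 0.209302… → 0.209

0.209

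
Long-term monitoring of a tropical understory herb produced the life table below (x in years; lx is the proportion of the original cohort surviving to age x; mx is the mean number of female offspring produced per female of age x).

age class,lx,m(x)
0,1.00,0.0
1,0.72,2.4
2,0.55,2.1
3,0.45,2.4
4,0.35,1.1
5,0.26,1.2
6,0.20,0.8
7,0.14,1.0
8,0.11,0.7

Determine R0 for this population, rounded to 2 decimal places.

lx·mx by age: 0, 1.728, 1.155, 1.08, 0.385, 0.312, 0.16, 0.14, 0.077
R0 = Σ lx·mx = 5.037 → 5.04

5.04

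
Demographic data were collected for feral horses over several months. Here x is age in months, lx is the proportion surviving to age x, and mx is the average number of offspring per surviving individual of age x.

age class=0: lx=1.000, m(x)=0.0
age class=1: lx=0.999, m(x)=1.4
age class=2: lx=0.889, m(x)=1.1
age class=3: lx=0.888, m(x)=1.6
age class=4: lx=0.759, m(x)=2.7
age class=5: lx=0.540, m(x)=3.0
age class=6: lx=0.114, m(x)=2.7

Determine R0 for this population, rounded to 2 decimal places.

7.77

lx·mx by age: 0, 1.3986, 0.9779, 1.4208, 2.0493, 1.62, 0.3078
R0 = Σ lx·mx = 7.7744 → 7.77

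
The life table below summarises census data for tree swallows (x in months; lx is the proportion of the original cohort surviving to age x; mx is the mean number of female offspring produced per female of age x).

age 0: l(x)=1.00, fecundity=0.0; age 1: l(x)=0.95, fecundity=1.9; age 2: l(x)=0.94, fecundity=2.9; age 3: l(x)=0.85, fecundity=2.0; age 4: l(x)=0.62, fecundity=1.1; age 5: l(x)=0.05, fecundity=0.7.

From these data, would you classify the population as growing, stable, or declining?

R0 = Σ lx·mx = 0 + 1.805 + 2.726 + 1.7 + 0.682 + 0.035 = 6.948
R0 > 1, so the population is growing.

growing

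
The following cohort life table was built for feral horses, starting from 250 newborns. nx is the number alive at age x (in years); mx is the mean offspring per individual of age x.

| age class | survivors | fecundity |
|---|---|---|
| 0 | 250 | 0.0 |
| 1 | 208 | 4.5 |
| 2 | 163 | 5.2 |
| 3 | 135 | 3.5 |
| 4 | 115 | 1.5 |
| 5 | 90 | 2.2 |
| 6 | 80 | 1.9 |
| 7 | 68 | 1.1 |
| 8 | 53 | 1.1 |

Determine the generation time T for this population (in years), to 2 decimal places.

2.62

lx = nx/n0 = nx/250: 1, 0.832, 0.652, 0.54, 0.46, 0.36, 0.32, 0.272, 0.212
lx·mx: 0, 3.744, 3.3904, 1.89, 0.69, 0.792, 0.608, 0.2992, 0.2332 → R0 = 11.6468
x·lx·mx: 0, 3.744, 6.7808, 5.67, 2.76, 3.96, 3.648, 2.0944, 1.8656 → Σ = 30.5228
T = 30.5228 / 11.6468 = 2.620703… → 2.62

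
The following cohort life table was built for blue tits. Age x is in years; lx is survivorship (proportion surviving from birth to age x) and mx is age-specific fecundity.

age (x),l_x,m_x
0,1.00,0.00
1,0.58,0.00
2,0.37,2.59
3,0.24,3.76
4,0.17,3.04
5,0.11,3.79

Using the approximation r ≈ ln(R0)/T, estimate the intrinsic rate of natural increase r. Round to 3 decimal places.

0.327

R0 = Σ lx·mx = 0 + 0 + 0.9583 + 0.9024 + 0.5168 + 0.4169 = 2.7944
Σ x·lx·mx = 8.7755; T = 8.7755/2.7944 = 3.14039…
r ≈ ln(R0)/T = ln(2.7944)/3.14039… = 0.32723… → 0.327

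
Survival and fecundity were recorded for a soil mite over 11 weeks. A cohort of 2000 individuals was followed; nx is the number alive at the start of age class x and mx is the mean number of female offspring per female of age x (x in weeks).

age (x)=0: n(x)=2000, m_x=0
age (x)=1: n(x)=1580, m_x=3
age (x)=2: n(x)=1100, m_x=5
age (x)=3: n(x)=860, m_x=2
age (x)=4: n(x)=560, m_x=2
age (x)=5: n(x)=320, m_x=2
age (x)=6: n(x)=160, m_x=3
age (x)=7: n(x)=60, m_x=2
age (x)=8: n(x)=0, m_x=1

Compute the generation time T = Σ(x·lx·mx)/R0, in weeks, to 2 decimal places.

lx = nx/n0 = nx/2000: 1, 0.79, 0.55, 0.43, 0.28, 0.16, 0.08, 0.03, 0
lx·mx: 0, 2.37, 2.75, 0.86, 0.56, 0.32, 0.24, 0.06, 0 → R0 = 7.16
x·lx·mx: 0, 2.37, 5.5, 2.58, 2.24, 1.6, 1.44, 0.42, 0 → Σ = 16.15
T = 16.15 / 7.16 = 2.255587… → 2.26

2.26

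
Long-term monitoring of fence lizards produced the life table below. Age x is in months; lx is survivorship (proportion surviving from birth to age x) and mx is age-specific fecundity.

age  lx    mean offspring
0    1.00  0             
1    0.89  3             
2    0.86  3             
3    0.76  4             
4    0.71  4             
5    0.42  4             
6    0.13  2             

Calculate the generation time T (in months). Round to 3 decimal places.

2.928

lx·mx: 0, 2.67, 2.58, 3.04, 2.84, 1.68, 0.26 → R0 = 13.07
x·lx·mx: 0, 2.67, 5.16, 9.12, 11.36, 8.4, 1.56 → Σ = 38.27
T = 38.27 / 13.07 = 2.92808… → 2.928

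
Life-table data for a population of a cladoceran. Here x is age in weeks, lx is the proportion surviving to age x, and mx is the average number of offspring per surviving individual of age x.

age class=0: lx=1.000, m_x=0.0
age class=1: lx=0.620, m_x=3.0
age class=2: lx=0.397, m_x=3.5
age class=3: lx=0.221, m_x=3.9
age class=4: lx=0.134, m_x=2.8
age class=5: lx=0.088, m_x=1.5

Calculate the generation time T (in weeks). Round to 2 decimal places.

lx·mx: 0, 1.86, 1.3895, 0.8619, 0.3752, 0.132 → R0 = 4.6186
x·lx·mx: 0, 1.86, 2.779, 2.5857, 1.5008, 0.66 → Σ = 9.3855
T = 9.3855 / 4.6186 = 2.032109… → 2.03

2.03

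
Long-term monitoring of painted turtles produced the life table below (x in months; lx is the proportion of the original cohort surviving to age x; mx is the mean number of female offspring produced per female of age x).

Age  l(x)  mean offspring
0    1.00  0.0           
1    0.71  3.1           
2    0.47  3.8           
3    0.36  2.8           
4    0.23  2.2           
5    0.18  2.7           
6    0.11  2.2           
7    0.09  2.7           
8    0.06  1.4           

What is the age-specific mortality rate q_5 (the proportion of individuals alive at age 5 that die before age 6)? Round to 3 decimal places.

0.389

q_5 = (l_5 − l_6) / l_5 = (0.18 − 0.11) / 0.18
     = 0.07 / 0.18 = 0.388889… → 0.389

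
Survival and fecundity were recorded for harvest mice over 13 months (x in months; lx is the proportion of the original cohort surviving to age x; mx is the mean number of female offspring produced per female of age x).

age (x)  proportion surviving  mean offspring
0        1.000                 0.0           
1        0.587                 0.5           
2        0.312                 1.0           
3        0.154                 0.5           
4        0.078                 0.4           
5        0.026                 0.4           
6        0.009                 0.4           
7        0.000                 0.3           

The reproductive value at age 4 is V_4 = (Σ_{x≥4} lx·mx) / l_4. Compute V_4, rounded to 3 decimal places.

lx·mx for x ≥ 4: 0.0312, 0.0104, 0.0036, 0 → sum = 0.0452
V_4 = 0.0452 / l_4 = 0.0452 / 0.078 = 0.579487… → 0.579

0.579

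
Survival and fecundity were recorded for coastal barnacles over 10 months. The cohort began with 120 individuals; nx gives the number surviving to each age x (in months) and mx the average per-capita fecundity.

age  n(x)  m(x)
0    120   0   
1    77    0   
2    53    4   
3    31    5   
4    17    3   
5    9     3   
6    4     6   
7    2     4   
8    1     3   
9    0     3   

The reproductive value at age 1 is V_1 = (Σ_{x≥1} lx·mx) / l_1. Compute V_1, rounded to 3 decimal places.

lx = nx/n0 = nx/120: 1, 0.64167…, 0.44167…, 0.25833…, 0.14167…, 0.075, 0.03333…, 0.01667…, 0.00833…, 0
lx·mx for x ≥ 1: 0, 1.766667…, 1.291667…, 0.425…, 0.225, 0.2…, 0.066667…, 0.025…, 0 → sum = 4…
V_1 = 4… / l_1 = 4… / 0.641667… = 6.233766… → 6.234

6.234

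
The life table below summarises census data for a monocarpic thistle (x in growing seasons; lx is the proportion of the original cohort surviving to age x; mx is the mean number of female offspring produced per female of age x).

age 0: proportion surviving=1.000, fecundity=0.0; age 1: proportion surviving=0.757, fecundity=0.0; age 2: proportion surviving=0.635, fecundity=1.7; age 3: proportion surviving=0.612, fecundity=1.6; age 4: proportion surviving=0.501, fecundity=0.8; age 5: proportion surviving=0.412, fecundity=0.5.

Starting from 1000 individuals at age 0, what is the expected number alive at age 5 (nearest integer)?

Expected survivors = N0 · l_5 = 1000 × 0.412 = 412 → 412

412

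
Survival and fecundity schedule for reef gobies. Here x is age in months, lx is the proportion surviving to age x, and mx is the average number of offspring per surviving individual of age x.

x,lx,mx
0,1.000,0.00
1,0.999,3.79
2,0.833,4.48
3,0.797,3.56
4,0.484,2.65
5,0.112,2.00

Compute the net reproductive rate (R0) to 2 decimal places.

11.86

lx·mx by age: 0, 3.78621, 3.73184, 2.83732, 1.2826, 0.224
R0 = Σ lx·mx = 11.86197 → 11.86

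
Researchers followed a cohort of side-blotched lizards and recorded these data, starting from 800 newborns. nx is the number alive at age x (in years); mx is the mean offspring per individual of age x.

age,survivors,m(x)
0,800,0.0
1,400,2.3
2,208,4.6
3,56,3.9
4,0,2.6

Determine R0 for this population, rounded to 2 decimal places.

lx = nx/n0 = nx/800: 1, 0.5, 0.26, 0.07, 0
lx·mx by age: 0, 1.15, 1.196, 0.273, 0
R0 = Σ lx·mx = 2.619 → 2.62

2.62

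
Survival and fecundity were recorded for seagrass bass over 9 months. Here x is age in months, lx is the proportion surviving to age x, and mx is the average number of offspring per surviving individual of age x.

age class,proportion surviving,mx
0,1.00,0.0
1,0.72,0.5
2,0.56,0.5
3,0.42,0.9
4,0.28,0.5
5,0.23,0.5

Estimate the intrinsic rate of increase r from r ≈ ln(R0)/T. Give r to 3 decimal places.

0.096

R0 = Σ lx·mx = 0 + 0.36 + 0.28 + 0.378 + 0.14 + 0.115 = 1.273
Σ x·lx·mx = 3.189; T = 3.189/1.273 = 2.50511…
r ≈ ln(R0)/T = ln(1.273)/2.50511… = 0.09635… → 0.096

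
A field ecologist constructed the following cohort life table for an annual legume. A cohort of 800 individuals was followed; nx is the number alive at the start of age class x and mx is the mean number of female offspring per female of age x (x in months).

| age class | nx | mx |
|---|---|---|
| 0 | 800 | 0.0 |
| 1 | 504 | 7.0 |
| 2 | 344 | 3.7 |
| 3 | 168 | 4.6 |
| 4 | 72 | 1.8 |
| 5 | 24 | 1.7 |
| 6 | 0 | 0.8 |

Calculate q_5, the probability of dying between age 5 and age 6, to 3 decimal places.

1.000

lx = nx/n0 = nx/800: 1, 0.63, 0.43, 0.21, 0.09, 0.03, 0
q_5 = (l_5 − l_6) / l_5 = (0.03 − 0) / 0.03
     = 0.03 / 0.03 = 1 → 1.000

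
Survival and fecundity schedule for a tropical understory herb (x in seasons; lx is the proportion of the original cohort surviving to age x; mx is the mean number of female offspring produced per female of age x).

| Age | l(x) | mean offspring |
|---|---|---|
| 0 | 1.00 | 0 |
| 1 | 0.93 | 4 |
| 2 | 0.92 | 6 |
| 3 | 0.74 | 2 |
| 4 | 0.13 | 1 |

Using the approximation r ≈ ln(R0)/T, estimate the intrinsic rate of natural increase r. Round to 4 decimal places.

1.3118

R0 = Σ lx·mx = 0 + 3.72 + 5.52 + 1.48 + 0.13 = 10.85
Σ x·lx·mx = 19.72; T = 19.72/10.85 = 1.81751…
r ≈ ln(R0)/T = ln(10.85)/1.81751… = 1.311774… → 1.3118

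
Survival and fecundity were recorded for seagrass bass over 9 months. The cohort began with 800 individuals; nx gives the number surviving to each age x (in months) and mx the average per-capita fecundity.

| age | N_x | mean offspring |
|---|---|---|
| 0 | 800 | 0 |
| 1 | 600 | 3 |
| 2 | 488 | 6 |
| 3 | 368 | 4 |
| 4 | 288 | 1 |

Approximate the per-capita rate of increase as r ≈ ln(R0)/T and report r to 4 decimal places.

1.0269

lx = nx/n0 = nx/800: 1, 0.75, 0.61, 0.46, 0.36
R0 = Σ lx·mx = 0 + 2.25 + 3.66 + 1.84 + 0.36 = 8.11
Σ x·lx·mx = 16.53; T = 16.53/8.11 = 2.03822…
r ≈ ln(R0)/T = ln(8.11)/2.03822… = 1.026922… → 1.0269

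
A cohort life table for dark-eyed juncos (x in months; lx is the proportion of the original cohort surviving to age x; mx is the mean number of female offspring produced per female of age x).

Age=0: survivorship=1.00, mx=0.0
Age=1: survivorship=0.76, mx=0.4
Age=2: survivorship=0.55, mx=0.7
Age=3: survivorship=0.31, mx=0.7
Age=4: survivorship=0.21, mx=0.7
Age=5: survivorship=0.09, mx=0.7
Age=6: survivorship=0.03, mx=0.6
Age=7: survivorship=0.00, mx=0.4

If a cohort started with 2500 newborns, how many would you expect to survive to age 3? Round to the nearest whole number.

Expected survivors = N0 · l_3 = 2500 × 0.31 = 775 → 775

775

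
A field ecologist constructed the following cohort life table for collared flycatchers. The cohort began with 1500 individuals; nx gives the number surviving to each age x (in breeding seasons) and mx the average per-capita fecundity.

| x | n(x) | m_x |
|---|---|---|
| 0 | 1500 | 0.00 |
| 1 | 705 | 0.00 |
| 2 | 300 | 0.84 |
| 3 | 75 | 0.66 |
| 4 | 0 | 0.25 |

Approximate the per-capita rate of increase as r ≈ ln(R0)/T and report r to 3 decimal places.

-0.741

lx = nx/n0 = nx/1500: 1, 0.47, 0.2, 0.05, 0
R0 = Σ lx·mx = 0 + 0 + 0.168 + 0.033 + 0 = 0.201
Σ x·lx·mx = 0.435; T = 0.435/0.201 = 2.16418…
r ≈ ln(R0)/T = ln(0.201)/2.16418… = -0.74137… → -0.741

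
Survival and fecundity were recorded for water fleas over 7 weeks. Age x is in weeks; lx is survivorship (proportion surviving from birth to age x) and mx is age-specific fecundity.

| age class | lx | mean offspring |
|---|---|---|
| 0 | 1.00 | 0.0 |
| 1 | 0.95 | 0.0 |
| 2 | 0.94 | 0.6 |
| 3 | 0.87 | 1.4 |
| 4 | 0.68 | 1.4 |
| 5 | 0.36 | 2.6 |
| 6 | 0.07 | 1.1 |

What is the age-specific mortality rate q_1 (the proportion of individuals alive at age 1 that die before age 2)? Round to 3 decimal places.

0.011

q_1 = (l_1 − l_2) / l_1 = (0.95 − 0.94) / 0.95
     = 0.01 / 0.95 = 0.010526… → 0.011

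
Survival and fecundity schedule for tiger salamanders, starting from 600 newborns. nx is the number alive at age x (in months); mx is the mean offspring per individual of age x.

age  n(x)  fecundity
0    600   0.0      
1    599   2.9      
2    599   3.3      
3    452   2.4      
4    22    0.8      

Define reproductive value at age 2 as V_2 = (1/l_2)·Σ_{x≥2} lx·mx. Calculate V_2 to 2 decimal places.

lx = nx/n0 = nx/600: 1, 0.99833…, 0.99833…, 0.75333…, 0.03667…
lx·mx for x ≥ 2: 3.2945…, 1.808…, 0.029333… → sum = 5.131833…
V_2 = 5.131833… / l_2 = 5.131833… / 0.998333… = 5.140401… → 5.14

5.14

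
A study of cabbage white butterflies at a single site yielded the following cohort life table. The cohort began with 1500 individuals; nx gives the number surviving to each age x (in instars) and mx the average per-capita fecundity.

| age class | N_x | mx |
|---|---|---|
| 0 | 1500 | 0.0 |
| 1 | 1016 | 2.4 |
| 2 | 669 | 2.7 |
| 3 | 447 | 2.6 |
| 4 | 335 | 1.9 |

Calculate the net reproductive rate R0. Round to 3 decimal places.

lx = nx/n0 = nx/1500: 1, 0.67733…, 0.446, 0.298, 0.22333…
lx·mx by age: 0, 1.6256…, 1.2042, 0.7748, 0.424333…
R0 = Σ lx·mx = 4.028933… → 4.029

4.029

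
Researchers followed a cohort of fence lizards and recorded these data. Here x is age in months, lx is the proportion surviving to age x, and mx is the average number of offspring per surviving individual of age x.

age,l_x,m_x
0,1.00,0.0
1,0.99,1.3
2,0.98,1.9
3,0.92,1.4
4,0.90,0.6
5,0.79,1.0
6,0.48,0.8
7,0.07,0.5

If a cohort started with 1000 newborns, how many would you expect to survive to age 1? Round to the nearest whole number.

990

Expected survivors = N0 · l_1 = 1000 × 0.99 = 990 → 990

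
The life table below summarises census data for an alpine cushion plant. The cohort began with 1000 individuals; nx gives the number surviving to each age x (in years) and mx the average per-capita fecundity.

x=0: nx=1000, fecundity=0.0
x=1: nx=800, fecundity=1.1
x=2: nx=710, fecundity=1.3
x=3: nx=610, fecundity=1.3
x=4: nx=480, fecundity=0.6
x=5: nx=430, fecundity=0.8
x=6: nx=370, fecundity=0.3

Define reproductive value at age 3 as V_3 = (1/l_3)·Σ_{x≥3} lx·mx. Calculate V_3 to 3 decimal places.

2.518

lx = nx/n0 = nx/1000: 1, 0.8, 0.71, 0.61, 0.48, 0.43, 0.37
lx·mx for x ≥ 3: 0.793, 0.288, 0.344, 0.111 → sum = 1.536
V_3 = 1.536 / l_3 = 1.536 / 0.61 = 2.518033… → 2.518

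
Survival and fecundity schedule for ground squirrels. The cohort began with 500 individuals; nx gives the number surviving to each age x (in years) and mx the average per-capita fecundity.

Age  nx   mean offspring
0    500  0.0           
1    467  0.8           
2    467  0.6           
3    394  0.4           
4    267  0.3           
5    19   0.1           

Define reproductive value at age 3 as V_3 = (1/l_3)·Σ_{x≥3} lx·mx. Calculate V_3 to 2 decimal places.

lx = nx/n0 = nx/500: 1, 0.934, 0.934, 0.788, 0.534, 0.038
lx·mx for x ≥ 3: 0.3152, 0.1602, 0.0038 → sum = 0.4792
V_3 = 0.4792 / l_3 = 0.4792 / 0.788 = 0.608122… → 0.61

0.61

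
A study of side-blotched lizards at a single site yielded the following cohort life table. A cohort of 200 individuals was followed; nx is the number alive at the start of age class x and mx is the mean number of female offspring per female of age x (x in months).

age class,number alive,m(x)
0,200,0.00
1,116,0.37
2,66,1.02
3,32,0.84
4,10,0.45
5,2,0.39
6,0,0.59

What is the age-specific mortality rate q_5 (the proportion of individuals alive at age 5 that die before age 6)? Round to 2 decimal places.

lx = nx/n0 = nx/200: 1, 0.58, 0.33, 0.16, 0.05, 0.01, 0
q_5 = (l_5 − l_6) / l_5 = (0.01 − 0) / 0.01
     = 0.01 / 0.01 = 1 → 1.00

1.00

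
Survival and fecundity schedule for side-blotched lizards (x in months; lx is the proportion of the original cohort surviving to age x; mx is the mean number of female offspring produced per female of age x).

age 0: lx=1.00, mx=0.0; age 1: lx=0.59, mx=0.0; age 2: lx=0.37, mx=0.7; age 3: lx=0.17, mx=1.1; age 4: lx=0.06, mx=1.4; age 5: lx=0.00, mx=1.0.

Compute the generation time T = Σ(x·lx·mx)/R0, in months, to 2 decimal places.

2.67

lx·mx: 0, 0, 0.259, 0.187, 0.084, 0 → R0 = 0.53
x·lx·mx: 0, 0, 0.518, 0.561, 0.336, 0 → Σ = 1.415
T = 1.415 / 0.53 = 2.669811… → 2.67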